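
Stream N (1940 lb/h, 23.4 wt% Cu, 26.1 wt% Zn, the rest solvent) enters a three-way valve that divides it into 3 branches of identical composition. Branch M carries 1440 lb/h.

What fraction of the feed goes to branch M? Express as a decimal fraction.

0.742

Fraction to M = 1440/1940 = 0.7423.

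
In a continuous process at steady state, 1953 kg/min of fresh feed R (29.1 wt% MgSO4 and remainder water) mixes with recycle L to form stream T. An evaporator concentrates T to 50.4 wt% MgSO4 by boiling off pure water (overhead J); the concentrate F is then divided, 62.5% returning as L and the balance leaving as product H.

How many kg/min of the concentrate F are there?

3007 kg/min

Overall MgSO4 balance (none leaves overhead): MgSO4 in fresh feed = MgSO4 in product, i.e. 1953×0.291 = (1−0.625)·F·0.504.
F = 568.32/(0.504×0.375) = 3007 kg/min.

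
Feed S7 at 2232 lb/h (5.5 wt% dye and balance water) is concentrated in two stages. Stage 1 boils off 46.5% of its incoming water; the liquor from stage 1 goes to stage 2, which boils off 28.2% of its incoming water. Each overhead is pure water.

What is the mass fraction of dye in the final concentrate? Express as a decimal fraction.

water in feed = 2232×0.945 = 2109.2 lb/h.
After stage 1: water left = (1−0.465)×2109.2 = 1128.4; stream total = 1251.2 lb/h.
After stage 2: water left = (1−0.282)×1128.4 = 810.22; final concentrate = 932.98 lb/h.
dye fraction = 122.76/932.98 = 0.132.

0.132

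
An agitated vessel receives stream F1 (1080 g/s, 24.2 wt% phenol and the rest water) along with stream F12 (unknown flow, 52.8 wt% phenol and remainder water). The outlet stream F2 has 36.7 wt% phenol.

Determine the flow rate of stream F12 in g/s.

Let F12 be the unknown flow. Total out = 1080 + F12.
phenol balance: 261.36 + 0.528·F12 = 0.367·(1080 + F12)
(0.528 − 0.367)·F12 = 0.367×1080 − 261.36 = 135
F12 = 135 / 0.161 = 838.51 g/s

838.5 g/s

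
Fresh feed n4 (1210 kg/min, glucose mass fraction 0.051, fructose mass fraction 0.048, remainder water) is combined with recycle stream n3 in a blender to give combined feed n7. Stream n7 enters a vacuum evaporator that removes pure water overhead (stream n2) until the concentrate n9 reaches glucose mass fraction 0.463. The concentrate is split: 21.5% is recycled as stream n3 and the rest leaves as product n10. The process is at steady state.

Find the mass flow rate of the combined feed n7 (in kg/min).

Overall glucose balance (none leaves overhead): glucose in fresh feed = glucose in product, i.e. 1210×0.051 = (1−0.215)·n9·0.463.
n9 = 61.71/(0.463×0.785) = 169.79 kg/min.
Recycle n3 = 0.215×169.79 = 36.504 kg/min.
Combined feed n7 = 1210 + 36.504 = 1246.5 kg/min.

1247 kg/min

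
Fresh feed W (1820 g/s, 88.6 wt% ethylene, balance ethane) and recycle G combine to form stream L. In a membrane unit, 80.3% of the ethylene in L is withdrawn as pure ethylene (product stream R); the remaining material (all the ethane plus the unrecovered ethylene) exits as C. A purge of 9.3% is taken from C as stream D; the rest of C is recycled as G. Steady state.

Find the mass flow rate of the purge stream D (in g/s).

243.5 g/s

ethane enters only via W and leaves only via the purge: 1820×0.114 = 0.093×(ethane in C), and the membrane unit passes all ethane, so ethane in L = ethane in C = 2231 g/s.
ethylene in L: m_A = 1820×0.886 + (1−0.093)·(1−0.803)·m_A, so m_A = 1612.5/0.8213 = 1963.3 g/s.
C = (1−0.803)×1963.3 + 2231 = 2617.7 g/s.
Purge D = 0.093×2617.7 = 243.45 g/s.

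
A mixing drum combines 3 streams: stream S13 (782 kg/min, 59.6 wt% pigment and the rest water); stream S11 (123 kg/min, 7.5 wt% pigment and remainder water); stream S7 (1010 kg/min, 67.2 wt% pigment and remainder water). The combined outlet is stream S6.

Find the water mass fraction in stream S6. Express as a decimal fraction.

Total flow out = 782 + 123 + 1010 = 1915 kg/min.
water in = 782×0.404 + 123×0.925 + 1010×0.328 = 760.98 kg/min.
water mass fraction in S6 = 760.98/1915 = 0.397.

0.397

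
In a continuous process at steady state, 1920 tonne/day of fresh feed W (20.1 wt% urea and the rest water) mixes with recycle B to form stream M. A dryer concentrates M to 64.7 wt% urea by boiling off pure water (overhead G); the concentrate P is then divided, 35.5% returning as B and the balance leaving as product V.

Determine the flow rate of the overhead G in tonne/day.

1324 tonne/day

Overall urea balance (none leaves overhead): urea in fresh feed = urea in product, i.e. 1920×0.201 = (1−0.355)·P·0.647.
P = 385.92/(0.647×0.645) = 924.77 tonne/day.
Recycle B = 0.355×924.77 = 328.29 tonne/day.
Combined feed M = 1920 + 328.29 = 2248.3 tonne/day.
Overhead G = M − P = 2248.3 − 924.77 = 1323.5 tonne/day.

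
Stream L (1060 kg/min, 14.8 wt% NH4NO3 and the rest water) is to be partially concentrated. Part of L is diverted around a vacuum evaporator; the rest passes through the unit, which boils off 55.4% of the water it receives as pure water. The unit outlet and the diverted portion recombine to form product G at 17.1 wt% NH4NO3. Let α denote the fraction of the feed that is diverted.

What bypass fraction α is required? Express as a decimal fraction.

All 1060×0.148 = 156.88 kg/min of NH4NO3 reaches G, so G = 156.88/0.171 = 917.43 kg/min and vapour = 142.57 kg/min.
The evaporator receives (1−α)·1060 of feed at 0.852 water and removes 0.554 of that water:
0.554×0.852×(1−α)×1060 = 142.57
(1−α) = 142.57/500.33 = 0.2850;  α = 0.7150.

0.715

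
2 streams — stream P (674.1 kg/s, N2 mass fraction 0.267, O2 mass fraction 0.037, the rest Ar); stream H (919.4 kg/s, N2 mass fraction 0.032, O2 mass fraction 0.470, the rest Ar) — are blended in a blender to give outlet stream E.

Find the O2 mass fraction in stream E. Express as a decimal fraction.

0.287

Total flow out = 674.1 + 919.4 = 1593.5 kg/s.
O2 in = 674.1×0.037 + 919.4×0.470 = 457.06 kg/s.
O2 mass fraction in E = 457.06/1593.5 = 0.287.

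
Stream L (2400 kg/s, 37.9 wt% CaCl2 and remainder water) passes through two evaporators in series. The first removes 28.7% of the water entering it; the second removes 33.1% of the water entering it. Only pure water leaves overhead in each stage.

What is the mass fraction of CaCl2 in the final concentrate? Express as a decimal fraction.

0.5613

water in feed = 2400×0.621 = 1490.4 kg/s.
After stage 1: water left = (1−0.287)×1490.4 = 1062.7; stream total = 1972.3 kg/s.
After stage 2: water left = (1−0.331)×1062.7 = 710.92; final concentrate = 1620.5 kg/s.
CaCl2 fraction = 909.6/1620.5 = 0.5613.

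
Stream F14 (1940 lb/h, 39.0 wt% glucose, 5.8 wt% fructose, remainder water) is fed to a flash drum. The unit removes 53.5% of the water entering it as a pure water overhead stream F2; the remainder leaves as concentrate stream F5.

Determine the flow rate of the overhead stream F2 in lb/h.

572.9 lb/h

water entering = 1940×0.552 = 1070.9 lb/h; overhead removed = 0.535×1070.9 = 572.92 lb/h.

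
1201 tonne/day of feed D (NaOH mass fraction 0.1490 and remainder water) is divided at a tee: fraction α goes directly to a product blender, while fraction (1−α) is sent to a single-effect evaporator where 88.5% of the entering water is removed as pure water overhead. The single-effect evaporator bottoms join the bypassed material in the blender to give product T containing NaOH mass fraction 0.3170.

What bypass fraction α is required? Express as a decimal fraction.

0.296

All 1201×0.149 = 178.95 tonne/day of NaOH reaches T, so T = 178.95/0.317 = 564.51 tonne/day and vapour = 636.49 tonne/day.
The evaporator receives (1−α)·1201 of feed at 0.851 water and removes 0.885 of that water:
0.885×0.851×(1−α)×1201 = 636.49
(1−α) = 636.49/904.52 = 0.7037;  α = 0.2963.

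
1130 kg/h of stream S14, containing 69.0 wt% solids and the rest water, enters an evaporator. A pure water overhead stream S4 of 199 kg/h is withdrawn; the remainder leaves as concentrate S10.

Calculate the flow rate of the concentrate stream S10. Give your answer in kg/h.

931 kg/h

Concentrate = 1130 − 199 = 931 kg/h.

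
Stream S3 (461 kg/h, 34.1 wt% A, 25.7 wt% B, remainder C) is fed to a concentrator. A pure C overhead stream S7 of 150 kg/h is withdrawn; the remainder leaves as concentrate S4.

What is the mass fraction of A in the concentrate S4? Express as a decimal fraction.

A is not removed: 461×0.341 = 157.2 kg/h of A enters S4.
Concentrate = 461 − 150 = 311 kg/h.
Mass fraction = 157.2/311 = 0.5055.

0.5055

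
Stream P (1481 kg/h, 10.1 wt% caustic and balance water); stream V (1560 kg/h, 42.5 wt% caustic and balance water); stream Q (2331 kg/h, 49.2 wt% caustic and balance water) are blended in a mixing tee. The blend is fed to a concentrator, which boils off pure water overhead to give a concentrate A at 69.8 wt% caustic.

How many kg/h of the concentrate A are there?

2807 kg/h

caustic entering = 1481×0.101 + 1560×0.425 + 2331×0.492 = 1959.4 kg/h.
All caustic reports to A, so A = 1959.4/0.698 = 2807.2 kg/h.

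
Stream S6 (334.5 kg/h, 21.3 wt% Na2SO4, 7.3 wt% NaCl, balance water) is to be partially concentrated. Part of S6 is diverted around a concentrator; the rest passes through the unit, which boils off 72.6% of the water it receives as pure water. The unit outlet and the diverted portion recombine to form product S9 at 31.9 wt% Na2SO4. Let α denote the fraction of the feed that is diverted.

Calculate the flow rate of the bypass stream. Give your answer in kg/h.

All 334.5×0.213 = 71.248 kg/h of Na2SO4 reaches S9, so S9 = 71.248/0.319 = 223.35 kg/h and vapour = 111.15 kg/h.
The evaporator receives (1−α)·334.5 of feed at 0.714 water and removes 0.726 of that water:
0.726×0.714×(1−α)×334.5 = 111.15
(1−α) = 111.15/173.39 = 0.6410;  α = 0.3590.
Bypass flow = 0.3590×334.5 = 120.07 kg/h.

120.1 kg/h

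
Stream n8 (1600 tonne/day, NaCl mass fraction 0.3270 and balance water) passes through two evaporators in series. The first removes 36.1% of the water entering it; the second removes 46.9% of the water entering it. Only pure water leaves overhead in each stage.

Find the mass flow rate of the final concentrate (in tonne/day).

water in feed = 1600×0.673 = 1076.8 tonne/day.
After stage 1: water left = (1−0.361)×1076.8 = 688.08; stream total = 1211.3 tonne/day.
After stage 2: water left = (1−0.469)×688.08 = 365.37; final concentrate = 888.57 tonne/day.

888.6 tonne/day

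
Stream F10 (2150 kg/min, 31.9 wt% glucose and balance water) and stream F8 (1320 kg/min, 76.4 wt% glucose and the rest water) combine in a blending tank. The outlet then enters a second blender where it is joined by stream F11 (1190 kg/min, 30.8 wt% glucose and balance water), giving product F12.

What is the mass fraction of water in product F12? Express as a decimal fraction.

0.5578

Overall, product flow = 4660 kg/min.
water in = 2150×0.681 + 1320×0.236 + 1190×0.692 = 2599.2 kg/min.
water fraction in F12 = 0.5578.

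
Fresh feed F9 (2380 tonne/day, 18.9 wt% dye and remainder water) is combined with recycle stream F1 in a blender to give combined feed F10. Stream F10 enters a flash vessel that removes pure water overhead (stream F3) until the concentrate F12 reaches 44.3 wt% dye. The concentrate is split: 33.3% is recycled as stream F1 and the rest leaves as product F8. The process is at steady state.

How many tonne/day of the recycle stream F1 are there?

506.9 tonne/day

Overall dye balance (none leaves overhead): dye in fresh feed = dye in product, i.e. 2380×0.189 = (1−0.333)·F12·0.443.
F12 = 449.82/(0.443×0.667) = 1522.3 tonne/day.
Recycle F1 = 0.333×1522.3 = 506.94 tonne/day.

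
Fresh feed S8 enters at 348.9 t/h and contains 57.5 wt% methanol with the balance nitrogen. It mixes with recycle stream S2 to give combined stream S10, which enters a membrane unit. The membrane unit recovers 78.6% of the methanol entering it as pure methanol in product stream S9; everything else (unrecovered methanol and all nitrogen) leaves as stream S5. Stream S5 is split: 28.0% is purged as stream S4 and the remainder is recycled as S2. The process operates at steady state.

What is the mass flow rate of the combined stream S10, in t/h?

766.7 t/h

nitrogen enters only via S8 and leaves only via the purge: 348.9×0.425 = 0.280×(nitrogen in S5), and the membrane unit passes all nitrogen, so nitrogen in S10 = nitrogen in S5 = 529.58 t/h.
methanol in S10: m_A = 348.9×0.575 + (1−0.280)·(1−0.786)·m_A, so m_A = 200.62/0.8459 = 237.16 t/h.
S10 = 237.16 + 529.58 = 766.74 t/h.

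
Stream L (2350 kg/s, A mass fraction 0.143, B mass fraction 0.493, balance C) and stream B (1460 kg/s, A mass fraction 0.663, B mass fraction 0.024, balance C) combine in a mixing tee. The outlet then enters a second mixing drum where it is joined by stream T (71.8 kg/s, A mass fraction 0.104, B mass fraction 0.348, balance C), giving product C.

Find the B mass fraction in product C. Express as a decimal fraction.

0.314

Overall, product flow = 3881.8 kg/s.
B in = 2350×0.493 + 1460×0.024 + 71.8×0.348 = 1218.6 kg/s.
B fraction in C = 0.314.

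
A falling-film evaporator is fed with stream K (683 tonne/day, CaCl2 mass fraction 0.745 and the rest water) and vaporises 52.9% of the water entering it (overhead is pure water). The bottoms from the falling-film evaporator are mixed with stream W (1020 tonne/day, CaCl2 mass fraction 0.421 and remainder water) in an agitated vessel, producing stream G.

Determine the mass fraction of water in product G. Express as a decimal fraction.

0.418

Vapour removed = 0.529×0.255×683 = 92.133 tonne/day; concentrate = 590.87 tonne/day.
water reaching the mixer = 82.032 (from concentrate) + 1020×0.579 = 672.61 tonne/day.
Product flow = 590.87 + 1020 = 1610.9 tonne/day; water fraction = 0.418.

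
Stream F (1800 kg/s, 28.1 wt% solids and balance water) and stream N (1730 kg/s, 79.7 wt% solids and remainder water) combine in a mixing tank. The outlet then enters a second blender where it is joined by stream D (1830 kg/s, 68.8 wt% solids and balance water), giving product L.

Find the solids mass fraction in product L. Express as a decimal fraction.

0.5865

Overall, product flow = 5360 kg/s.
solids in = 1800×0.281 + 1730×0.797 + 1830×0.688 = 3143.7 kg/s.
solids fraction in L = 0.5865.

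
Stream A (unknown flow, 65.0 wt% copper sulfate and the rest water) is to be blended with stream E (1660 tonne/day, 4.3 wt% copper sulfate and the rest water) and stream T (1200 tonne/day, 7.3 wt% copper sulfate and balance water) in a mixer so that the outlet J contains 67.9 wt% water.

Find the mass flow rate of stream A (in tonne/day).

Let A be the unknown flow. Total out = 2860 + A.
water balance: 2701 + 0.350·A = 0.679·(2860 + A)
(0.350 − 0.679)·A = 0.679×2860 − 2701 = -759.08
A = -759.08 / -0.329 = 2307.2 tonne/day

2307 tonne/day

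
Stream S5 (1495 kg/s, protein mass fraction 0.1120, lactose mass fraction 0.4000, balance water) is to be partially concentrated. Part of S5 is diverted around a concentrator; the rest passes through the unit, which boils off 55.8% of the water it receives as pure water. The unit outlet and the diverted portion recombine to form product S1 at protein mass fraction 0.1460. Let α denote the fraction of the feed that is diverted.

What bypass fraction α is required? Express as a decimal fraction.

All 1495×0.112 = 167.44 kg/s of protein reaches S1, so S1 = 167.44/0.146 = 1146.8 kg/s and vapour = 348.15 kg/s.
The evaporator receives (1−α)·1495 of feed at 0.488 water and removes 0.558 of that water:
0.558×0.488×(1−α)×1495 = 348.15
(1−α) = 348.15/407.09 = 0.8552;  α = 0.1448.

0.145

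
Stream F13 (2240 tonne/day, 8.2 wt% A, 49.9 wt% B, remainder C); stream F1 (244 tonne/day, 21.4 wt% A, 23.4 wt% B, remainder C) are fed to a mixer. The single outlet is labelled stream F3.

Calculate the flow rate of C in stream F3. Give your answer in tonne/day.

C out = C in = 2240×0.419 + 244×0.552 = 1073.2 tonne/day.

1073 tonne/day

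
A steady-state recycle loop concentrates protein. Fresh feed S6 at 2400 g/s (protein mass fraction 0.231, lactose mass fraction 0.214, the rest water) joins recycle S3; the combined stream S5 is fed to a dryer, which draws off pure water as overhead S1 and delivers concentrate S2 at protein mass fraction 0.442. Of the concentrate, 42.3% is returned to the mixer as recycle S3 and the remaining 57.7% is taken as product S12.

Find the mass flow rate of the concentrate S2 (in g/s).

2174 g/s

Overall protein balance (none leaves overhead): protein in fresh feed = protein in product, i.e. 2400×0.231 = (1−0.423)·S2·0.442.
S2 = 554.4/(0.442×0.577) = 2173.8 g/s.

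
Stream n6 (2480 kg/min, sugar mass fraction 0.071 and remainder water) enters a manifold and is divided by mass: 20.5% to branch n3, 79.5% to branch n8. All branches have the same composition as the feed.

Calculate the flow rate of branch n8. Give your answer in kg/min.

Branch n8 flow = 0.795×2480 = 1971.6 kg/min.

1972 kg/min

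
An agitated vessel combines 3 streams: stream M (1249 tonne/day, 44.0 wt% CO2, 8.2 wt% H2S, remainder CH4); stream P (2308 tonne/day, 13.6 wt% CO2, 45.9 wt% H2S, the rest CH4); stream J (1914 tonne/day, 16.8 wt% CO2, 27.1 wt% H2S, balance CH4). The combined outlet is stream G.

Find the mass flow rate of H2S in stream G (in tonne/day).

H2S out = H2S in = 1249×0.082 + 2308×0.459 + 1914×0.271 = 1680.5 tonne/day.

1680 tonne/day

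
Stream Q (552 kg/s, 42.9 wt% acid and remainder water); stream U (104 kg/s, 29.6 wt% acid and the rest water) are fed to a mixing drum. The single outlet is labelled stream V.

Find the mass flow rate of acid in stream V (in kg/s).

acid out = acid in = 552×0.429 + 104×0.296 = 267.59 kg/s.

267.6 kg/s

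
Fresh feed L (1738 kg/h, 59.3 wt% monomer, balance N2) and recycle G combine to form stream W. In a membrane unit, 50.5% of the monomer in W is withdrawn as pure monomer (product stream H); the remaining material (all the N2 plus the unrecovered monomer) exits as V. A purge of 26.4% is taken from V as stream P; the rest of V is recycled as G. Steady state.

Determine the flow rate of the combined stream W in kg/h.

N2 enters only via L and leaves only via the purge: 1738×0.407 = 0.264×(N2 in V), and the membrane unit passes all N2, so N2 in W = N2 in V = 2679.4 kg/h.
monomer in W: m_A = 1738×0.593 + (1−0.264)·(1−0.505)·m_A, so m_A = 1030.6/0.6357 = 1621.3 kg/h.
W = 1621.3 + 2679.4 = 4300.7 kg/h.

4301 kg/h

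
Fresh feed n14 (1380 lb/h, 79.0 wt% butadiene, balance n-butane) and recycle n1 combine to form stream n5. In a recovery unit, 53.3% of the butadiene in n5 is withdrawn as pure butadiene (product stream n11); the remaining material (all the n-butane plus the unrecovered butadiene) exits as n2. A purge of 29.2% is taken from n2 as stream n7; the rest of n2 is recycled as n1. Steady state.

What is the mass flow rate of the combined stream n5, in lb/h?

2621 lb/h

n-butane enters only via n14 and leaves only via the purge: 1380×0.210 = 0.292×(n-butane in n2), and the recovery unit passes all n-butane, so n-butane in n5 = n-butane in n2 = 992.47 lb/h.
butadiene in n5: m_A = 1380×0.790 + (1−0.292)·(1−0.533)·m_A, so m_A = 1090.2/0.6694 = 1628.7 lb/h.
n5 = 1628.7 + 992.47 = 2621.2 lb/h.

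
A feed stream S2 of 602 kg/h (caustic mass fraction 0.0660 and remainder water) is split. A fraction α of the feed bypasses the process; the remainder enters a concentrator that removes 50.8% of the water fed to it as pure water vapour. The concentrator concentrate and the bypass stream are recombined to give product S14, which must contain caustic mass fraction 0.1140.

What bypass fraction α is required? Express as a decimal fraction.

0.113

All 602×0.066 = 39.732 kg/h of caustic reaches S14, so S14 = 39.732/0.114 = 348.53 kg/h and vapour = 253.47 kg/h.
The evaporator receives (1−α)·602 of feed at 0.934 water and removes 0.508 of that water:
0.508×0.934×(1−α)×602 = 253.47
(1−α) = 253.47/285.63 = 0.8874;  α = 0.1126.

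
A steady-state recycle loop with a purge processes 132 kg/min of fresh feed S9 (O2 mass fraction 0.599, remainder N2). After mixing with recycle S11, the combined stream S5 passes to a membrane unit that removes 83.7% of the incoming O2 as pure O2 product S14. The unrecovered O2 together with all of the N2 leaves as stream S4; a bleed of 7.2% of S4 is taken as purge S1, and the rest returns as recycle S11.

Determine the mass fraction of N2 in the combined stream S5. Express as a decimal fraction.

N2 enters only via S9 and leaves only via the purge: 132×0.401 = 0.072×(N2 in S4), and the membrane unit passes all N2, so N2 in S5 = N2 in S4 = 735.17 kg/min.
O2 in S5: m_A = 132×0.599 + (1−0.072)·(1−0.837)·m_A, so m_A = 79.068/0.8487 = 93.16 kg/min.
S5 = 93.16 + 735.17 = 828.33 kg/min.
N2 fraction in S5 = 735.17/828.33 = 0.888.

0.888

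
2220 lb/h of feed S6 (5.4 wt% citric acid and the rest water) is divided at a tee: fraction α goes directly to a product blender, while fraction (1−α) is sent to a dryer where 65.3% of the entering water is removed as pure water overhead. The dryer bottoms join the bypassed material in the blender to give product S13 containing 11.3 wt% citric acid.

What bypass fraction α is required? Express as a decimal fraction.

0.155

All 2220×0.054 = 119.88 lb/h of citric acid reaches S13, so S13 = 119.88/0.113 = 1060.9 lb/h and vapour = 1159.1 lb/h.
The evaporator receives (1−α)·2220 of feed at 0.946 water and removes 0.653 of that water:
0.653×0.946×(1−α)×2220 = 1159.1
(1−α) = 1159.1/1371.4 = 0.8452;  α = 0.1548.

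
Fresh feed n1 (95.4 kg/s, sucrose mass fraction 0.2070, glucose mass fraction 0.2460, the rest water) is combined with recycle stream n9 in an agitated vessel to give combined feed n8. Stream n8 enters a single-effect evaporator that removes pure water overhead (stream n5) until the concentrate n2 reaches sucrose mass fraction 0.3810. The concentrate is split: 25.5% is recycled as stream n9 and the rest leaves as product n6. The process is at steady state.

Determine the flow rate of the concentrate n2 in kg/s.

69.57 kg/s

Overall sucrose balance (none leaves overhead): sucrose in fresh feed = sucrose in product, i.e. 95.4×0.207 = (1−0.255)·n2·0.381.
n2 = 19.748/(0.381×0.745) = 69.572 kg/s.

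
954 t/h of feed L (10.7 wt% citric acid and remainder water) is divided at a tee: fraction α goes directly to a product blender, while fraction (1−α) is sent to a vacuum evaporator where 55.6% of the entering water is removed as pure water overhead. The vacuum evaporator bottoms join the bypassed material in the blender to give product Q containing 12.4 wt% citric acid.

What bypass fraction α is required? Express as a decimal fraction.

0.724

All 954×0.107 = 102.08 t/h of citric acid reaches Q, so Q = 102.08/0.124 = 823.21 t/h and vapour = 130.79 t/h.
The evaporator receives (1−α)·954 of feed at 0.893 water and removes 0.556 of that water:
0.556×0.893×(1−α)×954 = 130.79
(1−α) = 130.79/473.67 = 0.2761;  α = 0.7239.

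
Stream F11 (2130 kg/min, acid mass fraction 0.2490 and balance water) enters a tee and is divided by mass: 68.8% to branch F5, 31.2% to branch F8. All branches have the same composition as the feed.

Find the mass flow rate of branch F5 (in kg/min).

1465 kg/min

Branch F5 flow = 0.688×2130 = 1465.4 kg/min.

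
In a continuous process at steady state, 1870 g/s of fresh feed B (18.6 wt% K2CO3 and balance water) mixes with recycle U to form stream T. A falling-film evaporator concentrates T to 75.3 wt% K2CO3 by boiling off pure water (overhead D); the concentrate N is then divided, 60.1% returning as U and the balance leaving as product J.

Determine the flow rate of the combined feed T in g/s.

2566 g/s

Overall K2CO3 balance (none leaves overhead): K2CO3 in fresh feed = K2CO3 in product, i.e. 1870×0.186 = (1−0.601)·N·0.753.
N = 347.82/(0.753×0.399) = 1157.7 g/s.
Recycle U = 0.601×1157.7 = 695.76 g/s.
Combined feed T = 1870 + 695.76 = 2565.8 g/s.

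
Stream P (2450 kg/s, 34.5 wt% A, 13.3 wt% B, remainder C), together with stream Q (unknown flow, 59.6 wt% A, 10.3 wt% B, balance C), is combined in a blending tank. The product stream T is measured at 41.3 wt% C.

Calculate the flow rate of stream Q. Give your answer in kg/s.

Let Q be the unknown flow. Total out = 2450 + Q.
C balance: 1278.9 + 0.301·Q = 0.413·(2450 + Q)
(0.301 − 0.413)·Q = 0.413×2450 − 1278.9 = -267.05
Q = -267.05 / -0.112 = 2384.4 kg/s

2384 kg/s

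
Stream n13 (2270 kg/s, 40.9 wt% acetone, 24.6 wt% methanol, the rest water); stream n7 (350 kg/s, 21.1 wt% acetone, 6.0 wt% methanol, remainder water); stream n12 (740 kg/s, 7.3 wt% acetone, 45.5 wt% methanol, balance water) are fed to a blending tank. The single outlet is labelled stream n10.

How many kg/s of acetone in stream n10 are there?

1056 kg/s

acetone out = acetone in = 2270×0.409 + 350×0.211 + 740×0.073 = 1056.3 kg/s.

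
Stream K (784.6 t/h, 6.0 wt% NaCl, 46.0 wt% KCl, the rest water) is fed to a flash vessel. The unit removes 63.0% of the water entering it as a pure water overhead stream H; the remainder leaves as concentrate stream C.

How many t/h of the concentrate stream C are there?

547.3 t/h

water entering = 784.6×0.480 = 376.61 t/h; overhead removed = 0.630×376.61 = 237.26 t/h.
Concentrate = 784.6 − 237.26 = 547.34 t/h.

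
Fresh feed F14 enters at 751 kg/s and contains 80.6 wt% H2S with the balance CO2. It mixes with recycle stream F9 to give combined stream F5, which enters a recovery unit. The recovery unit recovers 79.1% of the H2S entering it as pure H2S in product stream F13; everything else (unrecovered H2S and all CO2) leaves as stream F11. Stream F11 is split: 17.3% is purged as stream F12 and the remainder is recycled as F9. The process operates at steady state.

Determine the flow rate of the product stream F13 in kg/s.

578.8 kg/s

H2S in F5: m_A = 751×0.806 + (1−0.173)·(1−0.791)·m_A, so m_A = 605.31/0.8272 = 731.79 kg/s.
Product F13 = 0.791×731.79 = 578.85 kg/s.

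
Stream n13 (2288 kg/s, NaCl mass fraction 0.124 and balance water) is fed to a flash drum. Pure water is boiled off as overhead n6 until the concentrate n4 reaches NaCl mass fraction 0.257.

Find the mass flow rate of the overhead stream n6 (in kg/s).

NaCl is conserved: 2288×0.124 = 283.71 kg/s all reports to the concentrate.
Concentrate = 283.71/(target fraction) = 1103.9 kg/s.
Overhead = 2288 − 1103.9 = 1184.1 kg/s.

1184 kg/s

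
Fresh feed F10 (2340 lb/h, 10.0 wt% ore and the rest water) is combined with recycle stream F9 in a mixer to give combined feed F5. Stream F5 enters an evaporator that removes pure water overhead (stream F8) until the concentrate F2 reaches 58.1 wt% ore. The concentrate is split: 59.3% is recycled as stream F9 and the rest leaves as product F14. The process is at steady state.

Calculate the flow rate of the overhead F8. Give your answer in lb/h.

1937 lb/h

Overall ore balance (none leaves overhead): ore in fresh feed = ore in product, i.e. 2340×0.100 = (1−0.593)·F2·0.581.
F2 = 234/(0.581×0.407) = 989.57 lb/h.
Recycle F9 = 0.593×989.57 = 586.81 lb/h.
Combined feed F5 = 2340 + 586.81 = 2926.8 lb/h.
Overhead F8 = F5 − F2 = 2926.8 − 989.57 = 1937.2 lb/h.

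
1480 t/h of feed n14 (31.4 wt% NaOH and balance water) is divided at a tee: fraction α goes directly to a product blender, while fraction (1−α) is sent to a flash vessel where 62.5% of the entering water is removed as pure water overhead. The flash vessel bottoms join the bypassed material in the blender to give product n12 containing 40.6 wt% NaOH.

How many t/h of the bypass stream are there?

All 1480×0.314 = 464.72 t/h of NaOH reaches n12, so n12 = 464.72/0.406 = 1144.6 t/h and vapour = 335.37 t/h.
The evaporator receives (1−α)·1480 of feed at 0.686 water and removes 0.625 of that water:
0.625×0.686×(1−α)×1480 = 335.37
(1−α) = 335.37/634.55 = 0.5285;  α = 0.4715.
Bypass flow = 0.4715×1480 = 697.8 t/h.

697.8 t/h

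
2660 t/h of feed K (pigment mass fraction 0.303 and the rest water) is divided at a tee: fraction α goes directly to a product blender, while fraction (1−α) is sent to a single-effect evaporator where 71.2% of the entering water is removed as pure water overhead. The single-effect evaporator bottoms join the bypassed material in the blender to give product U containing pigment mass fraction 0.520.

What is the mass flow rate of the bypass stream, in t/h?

All 2660×0.303 = 805.98 t/h of pigment reaches U, so U = 805.98/0.520 = 1550 t/h and vapour = 1110 t/h.
The evaporator receives (1−α)·2660 of feed at 0.697 water and removes 0.712 of that water:
0.712×0.697×(1−α)×2660 = 1110
(1−α) = 1110/1320.1 = 0.8409;  α = 0.1591.
Bypass flow = 0.1591×2660 = 423.21 t/h.

423.2 t/h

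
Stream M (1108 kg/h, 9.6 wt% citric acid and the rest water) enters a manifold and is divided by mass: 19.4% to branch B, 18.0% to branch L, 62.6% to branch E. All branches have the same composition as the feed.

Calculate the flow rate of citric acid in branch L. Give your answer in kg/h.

Branch L total = 0.180×1108 = 199.44 kg/h.
citric acid in L = 0.096×199.44 = 19.146 kg/h.

19.15 kg/h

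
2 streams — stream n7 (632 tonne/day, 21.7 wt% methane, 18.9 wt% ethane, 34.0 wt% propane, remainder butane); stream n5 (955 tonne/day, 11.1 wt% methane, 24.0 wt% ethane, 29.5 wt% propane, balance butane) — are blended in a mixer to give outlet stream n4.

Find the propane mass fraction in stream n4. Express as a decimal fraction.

0.313

Total flow out = 632 + 955 = 1587 tonne/day.
propane in = 632×0.340 + 955×0.295 = 496.61 tonne/day.
propane mass fraction in n4 = 496.61/1587 = 0.313.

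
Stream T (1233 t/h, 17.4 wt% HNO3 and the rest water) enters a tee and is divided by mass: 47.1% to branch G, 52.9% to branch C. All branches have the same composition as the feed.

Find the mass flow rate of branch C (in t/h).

652.3 t/h

Branch C flow = 0.529×1233 = 652.26 t/h.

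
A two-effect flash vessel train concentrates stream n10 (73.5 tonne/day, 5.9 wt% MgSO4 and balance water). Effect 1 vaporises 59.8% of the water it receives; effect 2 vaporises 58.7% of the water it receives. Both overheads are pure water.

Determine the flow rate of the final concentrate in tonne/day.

water in feed = 73.5×0.941 = 69.163 tonne/day.
After stage 1: water left = (1−0.598)×69.163 = 27.804; stream total = 32.14 tonne/day.
After stage 2: water left = (1−0.587)×27.804 = 11.483; final concentrate = 15.819 tonne/day.

15.82 tonne/day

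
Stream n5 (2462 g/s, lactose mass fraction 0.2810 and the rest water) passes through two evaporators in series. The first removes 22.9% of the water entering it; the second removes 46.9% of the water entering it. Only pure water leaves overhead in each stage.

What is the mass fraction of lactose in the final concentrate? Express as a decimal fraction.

0.4884

water in feed = 2462×0.719 = 1770.2 g/s.
After stage 1: water left = (1−0.229)×1770.2 = 1364.8; stream total = 2056.6 g/s.
After stage 2: water left = (1−0.469)×1364.8 = 724.71; final concentrate = 1416.5 g/s.
lactose fraction = 691.82/1416.5 = 0.4884.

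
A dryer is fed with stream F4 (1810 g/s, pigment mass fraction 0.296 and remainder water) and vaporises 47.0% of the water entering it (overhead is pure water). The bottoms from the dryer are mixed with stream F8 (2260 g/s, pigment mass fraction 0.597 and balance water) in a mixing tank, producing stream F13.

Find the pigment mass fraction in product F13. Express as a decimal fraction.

Vapour removed = 0.470×0.704×1810 = 598.89 g/s; concentrate = 1211.1 g/s.
pigment reaching the mixer = 535.76 (from concentrate) + 2260×0.597 = 1885 g/s.
Product flow = 1211.1 + 2260 = 3471.1 g/s; pigment fraction = 0.543.

0.543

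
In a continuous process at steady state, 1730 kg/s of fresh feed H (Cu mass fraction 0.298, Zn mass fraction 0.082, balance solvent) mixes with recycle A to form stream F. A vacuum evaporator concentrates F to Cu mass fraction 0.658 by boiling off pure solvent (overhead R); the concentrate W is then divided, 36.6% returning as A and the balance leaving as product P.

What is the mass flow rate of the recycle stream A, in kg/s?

452.3 kg/s

Overall Cu balance (none leaves overhead): Cu in fresh feed = Cu in product, i.e. 1730×0.298 = (1−0.366)·W·0.658.
W = 515.54/(0.658×0.634) = 1235.8 kg/s.
Recycle A = 0.366×1235.8 = 452.3 kg/s.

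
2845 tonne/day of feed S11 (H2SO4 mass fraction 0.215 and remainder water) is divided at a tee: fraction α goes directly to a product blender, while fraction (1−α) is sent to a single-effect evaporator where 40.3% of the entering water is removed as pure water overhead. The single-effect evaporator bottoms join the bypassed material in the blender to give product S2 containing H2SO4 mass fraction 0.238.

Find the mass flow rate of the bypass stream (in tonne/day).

1976 tonne/day

All 2845×0.215 = 611.67 tonne/day of H2SO4 reaches S2, so S2 = 611.67/0.238 = 2570.1 tonne/day and vapour = 274.94 tonne/day.
The evaporator receives (1−α)·2845 of feed at 0.785 water and removes 0.403 of that water:
0.403×0.785×(1−α)×2845 = 274.94
(1−α) = 274.94/900.03 = 0.3055;  α = 0.6945.
Bypass flow = 0.6945×2845 = 1975.9 tonne/day.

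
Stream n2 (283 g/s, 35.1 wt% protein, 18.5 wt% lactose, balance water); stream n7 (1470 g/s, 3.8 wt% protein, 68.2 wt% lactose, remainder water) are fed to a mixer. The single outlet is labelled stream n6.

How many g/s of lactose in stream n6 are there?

1055 g/s

lactose out = lactose in = 283×0.185 + 1470×0.682 = 1054.9 g/s.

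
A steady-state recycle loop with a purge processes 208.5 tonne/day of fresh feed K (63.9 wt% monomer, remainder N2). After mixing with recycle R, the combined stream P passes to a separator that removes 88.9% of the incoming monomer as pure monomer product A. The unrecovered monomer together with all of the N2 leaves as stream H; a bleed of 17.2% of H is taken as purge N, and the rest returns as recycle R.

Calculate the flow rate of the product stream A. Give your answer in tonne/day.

130.4 tonne/day

monomer in P: m_A = 208.5×0.639 + (1−0.172)·(1−0.889)·m_A, so m_A = 133.23/0.9081 = 146.72 tonne/day.
Product A = 0.889×146.72 = 130.43 tonne/day.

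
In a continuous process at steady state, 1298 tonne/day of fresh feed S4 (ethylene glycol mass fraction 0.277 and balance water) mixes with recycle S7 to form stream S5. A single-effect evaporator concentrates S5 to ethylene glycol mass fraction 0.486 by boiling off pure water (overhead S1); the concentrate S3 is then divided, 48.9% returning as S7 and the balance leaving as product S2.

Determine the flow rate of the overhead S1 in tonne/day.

558.2 tonne/day

Overall ethylene glycol balance (none leaves overhead): ethylene glycol in fresh feed = ethylene glycol in product, i.e. 1298×0.277 = (1−0.489)·S3·0.486.
S3 = 359.55/(0.486×0.511) = 1447.8 tonne/day.
Recycle S7 = 0.489×1447.8 = 707.96 tonne/day.
Combined feed S5 = 1298 + 707.96 = 2006 tonne/day.
Overhead S1 = S5 − S3 = 2006 − 1447.8 = 558.19 tonne/day.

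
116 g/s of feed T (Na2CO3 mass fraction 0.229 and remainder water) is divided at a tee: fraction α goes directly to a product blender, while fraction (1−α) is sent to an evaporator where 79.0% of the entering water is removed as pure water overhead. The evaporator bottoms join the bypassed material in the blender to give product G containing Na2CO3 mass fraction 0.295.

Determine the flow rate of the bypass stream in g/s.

73.39 g/s

All 116×0.229 = 26.564 g/s of Na2CO3 reaches G, so G = 26.564/0.295 = 90.047 g/s and vapour = 25.953 g/s.
The evaporator receives (1−α)·116 of feed at 0.771 water and removes 0.790 of that water:
0.790×0.771×(1−α)×116 = 25.953
(1−α) = 25.953/70.654 = 0.3673;  α = 0.6327.
Bypass flow = 0.6327×116 = 73.391 g/s.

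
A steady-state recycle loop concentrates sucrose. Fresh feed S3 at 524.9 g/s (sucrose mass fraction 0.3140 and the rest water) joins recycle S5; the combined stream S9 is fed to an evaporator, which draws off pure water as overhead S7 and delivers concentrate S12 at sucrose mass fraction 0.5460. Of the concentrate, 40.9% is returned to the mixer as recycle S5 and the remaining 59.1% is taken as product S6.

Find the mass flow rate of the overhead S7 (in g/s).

223 g/s

Overall sucrose balance (none leaves overhead): sucrose in fresh feed = sucrose in product, i.e. 524.9×0.314 = (1−0.409)·S12·0.546.
S12 = 164.82/(0.546×0.591) = 510.77 g/s.
Recycle S5 = 0.409×510.77 = 208.91 g/s.
Combined feed S9 = 524.9 + 208.91 = 733.81 g/s.
Overhead S7 = S9 − S12 = 733.81 − 510.77 = 223.03 g/s.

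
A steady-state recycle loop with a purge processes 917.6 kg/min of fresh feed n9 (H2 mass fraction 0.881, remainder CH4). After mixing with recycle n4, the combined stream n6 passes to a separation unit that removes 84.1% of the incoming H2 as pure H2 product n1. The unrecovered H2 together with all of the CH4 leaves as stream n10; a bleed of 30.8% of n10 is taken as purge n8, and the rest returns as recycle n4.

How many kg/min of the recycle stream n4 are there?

345.3 kg/min

CH4 enters only via n9 and leaves only via the purge: 917.6×0.119 = 0.308×(CH4 in n10), and the separation unit passes all CH4, so CH4 in n6 = CH4 in n10 = 354.53 kg/min.
H2 in n6: m_A = 917.6×0.881 + (1−0.308)·(1−0.841)·m_A, so m_A = 808.41/0.8900 = 908.35 kg/min.
n10 = (1−0.841)×908.35 + 354.53 = 498.95 kg/min.
Recycle n4 = (1−0.308)×498.95 = 345.28 kg/min.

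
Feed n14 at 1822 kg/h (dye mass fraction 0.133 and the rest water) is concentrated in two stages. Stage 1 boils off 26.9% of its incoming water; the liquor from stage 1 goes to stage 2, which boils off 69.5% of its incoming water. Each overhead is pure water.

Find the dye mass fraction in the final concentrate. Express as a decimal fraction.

0.408

water in feed = 1822×0.867 = 1579.7 kg/h.
After stage 1: water left = (1−0.269)×1579.7 = 1154.7; stream total = 1397.1 kg/h.
After stage 2: water left = (1−0.695)×1154.7 = 352.2; final concentrate = 594.52 kg/h.
dye fraction = 242.33/594.52 = 0.408.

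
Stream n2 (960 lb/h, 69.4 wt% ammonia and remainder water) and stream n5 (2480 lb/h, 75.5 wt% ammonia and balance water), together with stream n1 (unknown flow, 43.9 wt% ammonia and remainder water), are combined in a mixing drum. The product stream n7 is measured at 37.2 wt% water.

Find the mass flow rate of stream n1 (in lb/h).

Let n1 be the unknown flow. Total out = 3440 + n1.
water balance: 901.36 + 0.561·n1 = 0.372·(3440 + n1)
(0.561 − 0.372)·n1 = 0.372×3440 − 901.36 = 378.32
n1 = 378.32 / 0.189 = 2001.7 lb/h

2002 lb/h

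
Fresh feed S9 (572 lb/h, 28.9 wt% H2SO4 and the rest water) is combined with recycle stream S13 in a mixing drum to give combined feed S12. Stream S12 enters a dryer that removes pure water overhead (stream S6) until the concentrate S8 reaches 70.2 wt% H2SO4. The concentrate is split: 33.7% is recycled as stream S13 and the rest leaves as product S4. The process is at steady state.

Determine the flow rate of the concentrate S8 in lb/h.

355.2 lb/h

Overall H2SO4 balance (none leaves overhead): H2SO4 in fresh feed = H2SO4 in product, i.e. 572×0.289 = (1−0.337)·S8·0.702.
S8 = 165.31/(0.702×0.663) = 355.18 lb/h.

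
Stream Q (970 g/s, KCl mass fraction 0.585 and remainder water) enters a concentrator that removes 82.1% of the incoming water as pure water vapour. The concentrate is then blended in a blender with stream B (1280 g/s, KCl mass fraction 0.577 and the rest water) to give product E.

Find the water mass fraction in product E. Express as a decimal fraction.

0.320

Vapour removed = 0.821×0.415×970 = 330.49 g/s; concentrate = 639.51 g/s.
water reaching the mixer = 72.056 (from concentrate) + 1280×0.423 = 613.5 g/s.
Product flow = 639.51 + 1280 = 1919.5 g/s; water fraction = 0.320.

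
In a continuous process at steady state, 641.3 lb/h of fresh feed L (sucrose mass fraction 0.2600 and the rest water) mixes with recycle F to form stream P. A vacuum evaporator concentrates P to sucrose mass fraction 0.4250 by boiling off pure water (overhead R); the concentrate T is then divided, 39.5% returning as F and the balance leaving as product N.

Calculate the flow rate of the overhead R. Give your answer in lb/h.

249 lb/h

Overall sucrose balance (none leaves overhead): sucrose in fresh feed = sucrose in product, i.e. 641.3×0.260 = (1−0.395)·T·0.425.
T = 166.74/(0.425×0.605) = 648.47 lb/h.
Recycle F = 0.395×648.47 = 256.15 lb/h.
Combined feed P = 641.3 + 256.15 = 897.45 lb/h.
Overhead R = P − T = 897.45 − 648.47 = 248.98 lb/h.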